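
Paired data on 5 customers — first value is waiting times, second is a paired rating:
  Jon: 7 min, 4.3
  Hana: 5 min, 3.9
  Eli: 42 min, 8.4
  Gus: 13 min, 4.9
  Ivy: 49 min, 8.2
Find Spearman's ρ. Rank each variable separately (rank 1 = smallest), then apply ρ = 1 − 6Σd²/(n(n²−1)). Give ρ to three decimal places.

Ranks of variable 1: 2, 1, 4, 3, 5
Ranks of variable 2: 2, 1, 5, 3, 4
d = r₁ − r₂: 0, 0, -1, 0, 1
d²: 0, 0, 1, 0, 1; Σd² = 2
ρ = 1 − 6·2/(5·24) = 1 − 12/120 = 0.900

0.900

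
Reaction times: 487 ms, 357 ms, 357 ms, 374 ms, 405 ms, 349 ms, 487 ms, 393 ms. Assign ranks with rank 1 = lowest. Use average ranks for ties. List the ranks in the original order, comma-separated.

Sorted (ascending): 349, 357, 357, 374, 393, 405, 487, 487
The 2 values of 357 occupy positions 2–3 → average rank (2+3)/2 = 2.5.
The 2 values of 487 occupy positions 7–8 → average rank (7+8)/2 = 7.5.

7.5, 2.5, 2.5, 4, 6, 1, 7.5, 5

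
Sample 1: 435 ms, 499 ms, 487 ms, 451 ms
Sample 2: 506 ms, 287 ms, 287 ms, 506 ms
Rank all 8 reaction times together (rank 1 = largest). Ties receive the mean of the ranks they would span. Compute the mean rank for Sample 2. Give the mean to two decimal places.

Sorted (descending): 506, 506, 499, 487, 451, 435, 287, 287
The 2 values of 506 occupy positions 1–2 → average rank (1+2)/2 = 1.5.
The 2 values of 287 occupy positions 7–8 → average rank (7+8)/2 = 7.5.
Sample 2 values → pooled ranks: 506→1.5, 287→7.5, 287→7.5, 506→1.5
Mean rank = (1.5 + 7.5 + 7.5 + 1.5) / 4 = 4.50

4.50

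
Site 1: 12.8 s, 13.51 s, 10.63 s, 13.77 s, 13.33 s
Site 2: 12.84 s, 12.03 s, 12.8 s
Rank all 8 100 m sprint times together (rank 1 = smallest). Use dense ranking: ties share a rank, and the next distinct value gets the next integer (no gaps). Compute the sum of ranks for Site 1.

22

Sorted (ascending): 10.63, 12.03, 12.8, 12.8, 12.84, 13.33, 13.51, 13.77
The 2 values of 12.8 share dense rank 3.
Remaining distinct values take the next consecutive integers.
Site 1 values → pooled ranks: 12.8→3, 13.51→6, 10.63→1, 13.77→7, 13.33→5
Rank sum = 3 + 6 + 1 + 7 + 5 = 22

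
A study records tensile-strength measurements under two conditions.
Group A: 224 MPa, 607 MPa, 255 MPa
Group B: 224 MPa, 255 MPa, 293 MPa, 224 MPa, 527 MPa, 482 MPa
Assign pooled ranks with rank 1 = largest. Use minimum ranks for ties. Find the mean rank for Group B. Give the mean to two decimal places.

Sorted (descending): 607, 527, 482, 293, 255, 255, 224, 224, 224
The 2 values of 255 occupy positions 5–6 → each gets rank 5.
The 3 values of 224 occupy positions 7–9 → each gets rank 7.
Group B values → pooled ranks: 224→7, 255→5, 293→4, 224→7, 527→2, 482→3
Mean rank = (7 + 5 + 4 + 7 + 2 + 3) / 6 = 4.67

4.67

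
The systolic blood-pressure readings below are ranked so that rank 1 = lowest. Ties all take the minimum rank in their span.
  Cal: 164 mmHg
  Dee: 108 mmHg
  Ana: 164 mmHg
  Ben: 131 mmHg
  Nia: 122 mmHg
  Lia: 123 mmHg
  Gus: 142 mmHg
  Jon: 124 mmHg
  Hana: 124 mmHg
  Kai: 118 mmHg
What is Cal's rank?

9

Sorted (ascending): 108, 118, 122, 123, 124, 124, 131, 142, 164, 164
The 2 values of 124 occupy positions 5–6 → each gets rank 5.
The 2 values of 164 occupy positions 9–10 → each gets rank 9.
Cal has value 164 mmHg → rank 9.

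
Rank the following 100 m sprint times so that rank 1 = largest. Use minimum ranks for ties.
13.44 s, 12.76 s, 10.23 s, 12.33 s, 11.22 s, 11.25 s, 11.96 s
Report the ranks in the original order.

1, 2, 7, 3, 6, 5, 4

Sorted (descending): 13.44, 12.76, 12.33, 11.96, 11.25, 11.22, 10.23
No ties — each value takes its position as its rank.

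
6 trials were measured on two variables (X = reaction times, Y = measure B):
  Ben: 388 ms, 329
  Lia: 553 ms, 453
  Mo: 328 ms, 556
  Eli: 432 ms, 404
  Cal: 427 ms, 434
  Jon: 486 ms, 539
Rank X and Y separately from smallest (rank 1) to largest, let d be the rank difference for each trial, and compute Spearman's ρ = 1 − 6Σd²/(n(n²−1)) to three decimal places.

0.029

Ranks of variable 1: 2, 6, 1, 4, 3, 5
Ranks of variable 2: 1, 4, 6, 2, 3, 5
d = r₁ − r₂: 1, 2, -5, 2, 0, 0
d²: 1, 4, 25, 4, 0, 0; Σd² = 34
ρ = 1 − 6·34/(6·35) = 1 − 204/210 = 0.029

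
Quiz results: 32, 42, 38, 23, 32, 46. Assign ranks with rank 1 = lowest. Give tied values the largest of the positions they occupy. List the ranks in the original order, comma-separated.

3, 5, 4, 1, 3, 6

Sorted (ascending): 23, 32, 32, 38, 42, 46
The 2 values of 32 occupy positions 2–3 → each gets rank 3.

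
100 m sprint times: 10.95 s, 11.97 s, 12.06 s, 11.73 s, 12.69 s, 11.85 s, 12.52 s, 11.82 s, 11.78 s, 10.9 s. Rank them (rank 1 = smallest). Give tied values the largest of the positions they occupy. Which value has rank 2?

Sorted (ascending): 10.9, 10.95, 11.73, 11.78, 11.82, 11.85, 11.97, 12.06, 12.52, 12.69
No ties — each value takes its position as its rank.
Rank 2 → value 10.95.

10.95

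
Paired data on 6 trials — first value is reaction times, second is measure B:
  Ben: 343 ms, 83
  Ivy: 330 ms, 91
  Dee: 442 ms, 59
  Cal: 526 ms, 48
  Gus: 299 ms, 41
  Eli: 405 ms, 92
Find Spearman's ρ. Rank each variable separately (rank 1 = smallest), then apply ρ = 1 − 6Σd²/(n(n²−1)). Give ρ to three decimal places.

0.029

Ranks of variable 1: 3, 2, 5, 6, 1, 4
Ranks of variable 2: 4, 5, 3, 2, 1, 6
d = r₁ − r₂: -1, -3, 2, 4, 0, -2
d²: 1, 9, 4, 16, 0, 4; Σd² = 34
ρ = 1 − 6·34/(6·35) = 1 − 204/210 = 0.029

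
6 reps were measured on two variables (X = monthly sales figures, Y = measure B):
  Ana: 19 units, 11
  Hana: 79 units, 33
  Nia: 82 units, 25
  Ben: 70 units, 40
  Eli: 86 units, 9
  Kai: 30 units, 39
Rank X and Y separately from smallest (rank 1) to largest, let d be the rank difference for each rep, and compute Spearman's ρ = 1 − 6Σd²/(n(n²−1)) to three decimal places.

Ranks of variable 1: 1, 4, 5, 3, 6, 2
Ranks of variable 2: 2, 4, 3, 6, 1, 5
d = r₁ − r₂: -1, 0, 2, -3, 5, -3
d²: 1, 0, 4, 9, 25, 9; Σd² = 48
ρ = 1 − 6·48/(6·35) = 1 − 288/210 = -0.371

-0.371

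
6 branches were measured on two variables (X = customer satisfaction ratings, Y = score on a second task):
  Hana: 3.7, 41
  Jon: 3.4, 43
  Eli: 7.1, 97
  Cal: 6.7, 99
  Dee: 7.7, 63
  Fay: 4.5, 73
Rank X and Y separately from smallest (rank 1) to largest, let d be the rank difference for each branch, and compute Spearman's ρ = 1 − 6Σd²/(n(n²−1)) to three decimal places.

Ranks of variable 1: 2, 1, 5, 4, 6, 3
Ranks of variable 2: 1, 2, 5, 6, 3, 4
d = r₁ − r₂: 1, -1, 0, -2, 3, -1
d²: 1, 1, 0, 4, 9, 1; Σd² = 16
ρ = 1 − 6·16/(6·35) = 1 − 96/210 = 0.543

0.543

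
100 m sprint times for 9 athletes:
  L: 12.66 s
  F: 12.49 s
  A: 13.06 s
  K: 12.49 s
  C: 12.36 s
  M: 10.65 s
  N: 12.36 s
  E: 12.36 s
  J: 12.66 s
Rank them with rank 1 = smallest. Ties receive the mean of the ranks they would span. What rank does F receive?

Sorted (ascending): 10.65, 12.36, 12.36, 12.36, 12.49, 12.49, 12.66, 12.66, 13.06
The 3 values of 12.36 occupy positions 2–4 → average rank 3.
The 2 values of 12.49 occupy positions 5–6 → average rank (5+6)/2 = 5.5.
The 2 values of 12.66 occupy positions 7–8 → average rank (7+8)/2 = 7.5.
F has value 12.49 s → rank 5.5.

5.5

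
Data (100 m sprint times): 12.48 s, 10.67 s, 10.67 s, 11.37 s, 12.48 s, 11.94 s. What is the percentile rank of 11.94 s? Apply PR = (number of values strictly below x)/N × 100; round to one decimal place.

N = 6.
Strictly below 11.94: 3. Equal to 11.94: 1.
PR = 3/6 × 100 = 50.0

50.0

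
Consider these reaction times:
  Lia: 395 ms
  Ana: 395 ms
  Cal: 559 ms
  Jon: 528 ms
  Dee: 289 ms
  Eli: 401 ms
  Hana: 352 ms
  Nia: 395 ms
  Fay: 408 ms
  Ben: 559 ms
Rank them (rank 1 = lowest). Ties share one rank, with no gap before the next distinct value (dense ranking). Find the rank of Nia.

Sorted (ascending): 289, 352, 395, 395, 395, 401, 408, 528, 559, 559
The 3 values of 395 share dense rank 3.
The 2 values of 559 share dense rank 7.
Remaining distinct values take the next consecutive integers.
Nia has value 395 ms → rank 3.

3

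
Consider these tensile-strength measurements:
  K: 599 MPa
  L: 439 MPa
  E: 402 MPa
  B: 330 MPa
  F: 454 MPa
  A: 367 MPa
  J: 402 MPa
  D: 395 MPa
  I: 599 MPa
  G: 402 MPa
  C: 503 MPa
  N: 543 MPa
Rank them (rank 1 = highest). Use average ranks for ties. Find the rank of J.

8

Sorted (descending): 599, 599, 543, 503, 454, 439, 402, 402, 402, 395, 367, 330
The 2 values of 599 occupy positions 1–2 → average rank (1+2)/2 = 1.5.
The 3 values of 402 occupy positions 7–9 → average rank 8.
J has value 402 MPa → rank 8.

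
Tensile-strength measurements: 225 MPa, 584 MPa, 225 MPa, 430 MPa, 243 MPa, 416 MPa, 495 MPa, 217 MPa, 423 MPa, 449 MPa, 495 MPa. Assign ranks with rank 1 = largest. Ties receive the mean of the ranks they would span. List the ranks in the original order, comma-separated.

9.5, 1, 9.5, 5, 8, 7, 2.5, 11, 6, 4, 2.5

Sorted (descending): 584, 495, 495, 449, 430, 423, 416, 243, 225, 225, 217
The 2 values of 495 occupy positions 2–3 → average rank (2+3)/2 = 2.5.
The 2 values of 225 occupy positions 9–10 → average rank (9+10)/2 = 9.5.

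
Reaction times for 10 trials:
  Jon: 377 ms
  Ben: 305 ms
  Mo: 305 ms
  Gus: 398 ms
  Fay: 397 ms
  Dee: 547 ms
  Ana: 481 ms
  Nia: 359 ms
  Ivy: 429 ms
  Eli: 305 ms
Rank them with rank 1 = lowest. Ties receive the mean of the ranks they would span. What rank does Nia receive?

4

Sorted (ascending): 305, 305, 305, 359, 377, 397, 398, 429, 481, 547
The 3 values of 305 occupy positions 1–3 → average rank 2.
Nia has value 359 ms → rank 4.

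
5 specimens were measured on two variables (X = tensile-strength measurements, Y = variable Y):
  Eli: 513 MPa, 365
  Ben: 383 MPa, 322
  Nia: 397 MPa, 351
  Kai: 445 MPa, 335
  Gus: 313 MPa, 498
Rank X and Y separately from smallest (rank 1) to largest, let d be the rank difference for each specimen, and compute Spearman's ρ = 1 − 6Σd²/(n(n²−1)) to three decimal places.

Ranks of variable 1: 5, 2, 3, 4, 1
Ranks of variable 2: 4, 1, 3, 2, 5
d = r₁ − r₂: 1, 1, 0, 2, -4
d²: 1, 1, 0, 4, 16; Σd² = 22
ρ = 1 − 6·22/(5·24) = 1 − 132/120 = -0.100

-0.100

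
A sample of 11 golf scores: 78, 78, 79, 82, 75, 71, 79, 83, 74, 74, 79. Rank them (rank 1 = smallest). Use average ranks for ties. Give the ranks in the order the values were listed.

Sorted (ascending): 71, 74, 74, 75, 78, 78, 79, 79, 79, 82, 83
The 2 values of 74 occupy positions 2–3 → average rank (2+3)/2 = 2.5.
The 2 values of 78 occupy positions 5–6 → average rank (5+6)/2 = 5.5.
The 3 values of 79 occupy positions 7–9 → average rank 8.

5.5, 5.5, 8, 10, 4, 1, 8, 11, 2.5, 2.5, 8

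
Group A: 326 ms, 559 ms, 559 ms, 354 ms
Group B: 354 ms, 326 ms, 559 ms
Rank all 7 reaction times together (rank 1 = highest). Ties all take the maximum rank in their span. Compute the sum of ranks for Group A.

18

Sorted (descending): 559, 559, 559, 354, 354, 326, 326
The 3 values of 559 occupy positions 1–3 → each gets rank 3.
The 2 values of 354 occupy positions 4–5 → each gets rank 5.
The 2 values of 326 occupy positions 6–7 → each gets rank 7.
Group A values → pooled ranks: 326→7, 559→3, 559→3, 354→5
Rank sum = 7 + 3 + 3 + 5 = 18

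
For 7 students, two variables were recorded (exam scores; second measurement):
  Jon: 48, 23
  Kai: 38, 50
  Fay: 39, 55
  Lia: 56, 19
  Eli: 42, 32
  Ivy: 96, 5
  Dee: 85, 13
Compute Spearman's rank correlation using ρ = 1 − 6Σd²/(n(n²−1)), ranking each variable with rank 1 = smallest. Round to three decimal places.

-0.964

Ranks of variable 1: 4, 1, 2, 5, 3, 7, 6
Ranks of variable 2: 4, 6, 7, 3, 5, 1, 2
d = r₁ − r₂: 0, -5, -5, 2, -2, 6, 4
d²: 0, 25, 25, 4, 4, 36, 16; Σd² = 110
ρ = 1 − 6·110/(7·48) = 1 − 660/336 = -0.964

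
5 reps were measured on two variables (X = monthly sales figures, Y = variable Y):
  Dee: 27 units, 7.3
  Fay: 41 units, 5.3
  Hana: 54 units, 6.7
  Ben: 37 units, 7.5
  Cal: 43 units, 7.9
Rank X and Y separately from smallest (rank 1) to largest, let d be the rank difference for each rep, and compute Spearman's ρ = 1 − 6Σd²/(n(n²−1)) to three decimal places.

Ranks of variable 1: 1, 3, 5, 2, 4
Ranks of variable 2: 3, 1, 2, 4, 5
d = r₁ − r₂: -2, 2, 3, -2, -1
d²: 4, 4, 9, 4, 1; Σd² = 22
ρ = 1 − 6·22/(5·24) = 1 − 132/120 = -0.100

-0.100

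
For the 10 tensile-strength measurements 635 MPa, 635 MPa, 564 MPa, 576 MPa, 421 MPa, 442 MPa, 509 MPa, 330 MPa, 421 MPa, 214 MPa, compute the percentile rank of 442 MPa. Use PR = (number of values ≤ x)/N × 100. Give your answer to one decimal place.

N = 10.
Strictly below 442: 4. Equal to 442: 1.
PR = 5/10 × 100 = 50.0

50.0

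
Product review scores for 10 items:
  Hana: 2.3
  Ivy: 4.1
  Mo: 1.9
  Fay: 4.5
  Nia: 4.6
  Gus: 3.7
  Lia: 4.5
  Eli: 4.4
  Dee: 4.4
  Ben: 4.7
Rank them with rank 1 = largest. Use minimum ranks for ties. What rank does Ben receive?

Sorted (descending): 4.7, 4.6, 4.5, 4.5, 4.4, 4.4, 4.1, 3.7, 2.3, 1.9
The 2 values of 4.5 occupy positions 3–4 → each gets rank 3.
The 2 values of 4.4 occupy positions 5–6 → each gets rank 5.
Ben has value 4.7 → rank 1.

1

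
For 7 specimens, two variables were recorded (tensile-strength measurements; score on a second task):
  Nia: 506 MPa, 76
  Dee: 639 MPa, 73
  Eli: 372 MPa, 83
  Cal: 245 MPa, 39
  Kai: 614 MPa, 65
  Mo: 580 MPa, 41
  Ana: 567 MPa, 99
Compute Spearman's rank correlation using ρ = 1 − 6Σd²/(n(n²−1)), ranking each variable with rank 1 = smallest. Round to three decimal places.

0.000

Ranks of variable 1: 3, 7, 2, 1, 6, 5, 4
Ranks of variable 2: 5, 4, 6, 1, 3, 2, 7
d = r₁ − r₂: -2, 3, -4, 0, 3, 3, -3
d²: 4, 9, 16, 0, 9, 9, 9; Σd² = 56
ρ = 1 − 6·56/(7·48) = 1 − 336/336 = 0.000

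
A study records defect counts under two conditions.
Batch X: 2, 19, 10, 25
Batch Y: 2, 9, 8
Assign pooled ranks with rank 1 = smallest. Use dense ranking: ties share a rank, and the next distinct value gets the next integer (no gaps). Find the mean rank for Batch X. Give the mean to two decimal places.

Sorted (ascending): 2, 2, 8, 9, 10, 19, 25
The 2 values of 2 share dense rank 1.
Remaining distinct values take the next consecutive integers.
Batch X values → pooled ranks: 2→1, 19→5, 10→4, 25→6
Mean rank = (1 + 5 + 4 + 6) / 4 = 4.00

4.00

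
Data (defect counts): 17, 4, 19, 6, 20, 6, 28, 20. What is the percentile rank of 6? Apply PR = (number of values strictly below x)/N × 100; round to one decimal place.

N = 8.
Strictly below 6: 1. Equal to 6: 2.
PR = 1/8 × 100 = 12.5

12.5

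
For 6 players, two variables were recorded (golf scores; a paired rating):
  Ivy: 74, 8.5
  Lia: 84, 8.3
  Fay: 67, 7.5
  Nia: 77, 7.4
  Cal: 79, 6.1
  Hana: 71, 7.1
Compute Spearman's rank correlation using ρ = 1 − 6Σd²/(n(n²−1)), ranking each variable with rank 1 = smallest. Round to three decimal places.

-0.029

Ranks of variable 1: 3, 6, 1, 4, 5, 2
Ranks of variable 2: 6, 5, 4, 3, 1, 2
d = r₁ − r₂: -3, 1, -3, 1, 4, 0
d²: 9, 1, 9, 1, 16, 0; Σd² = 36
ρ = 1 − 6·36/(6·35) = 1 − 216/210 = -0.029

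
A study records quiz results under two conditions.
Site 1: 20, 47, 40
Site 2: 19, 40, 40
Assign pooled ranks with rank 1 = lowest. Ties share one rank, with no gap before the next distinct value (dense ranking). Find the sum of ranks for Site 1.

Sorted (ascending): 19, 20, 40, 40, 40, 47
The 3 values of 40 share dense rank 3.
Remaining distinct values take the next consecutive integers.
Site 1 values → pooled ranks: 20→2, 47→4, 40→3
Rank sum = 2 + 4 + 3 = 9

9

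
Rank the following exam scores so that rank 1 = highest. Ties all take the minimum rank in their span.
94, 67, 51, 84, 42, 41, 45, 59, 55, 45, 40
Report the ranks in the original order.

Sorted (descending): 94, 84, 67, 59, 55, 51, 45, 45, 42, 41, 40
The 2 values of 45 occupy positions 7–8 → each gets rank 7.

1, 3, 6, 2, 9, 10, 7, 4, 5, 7, 11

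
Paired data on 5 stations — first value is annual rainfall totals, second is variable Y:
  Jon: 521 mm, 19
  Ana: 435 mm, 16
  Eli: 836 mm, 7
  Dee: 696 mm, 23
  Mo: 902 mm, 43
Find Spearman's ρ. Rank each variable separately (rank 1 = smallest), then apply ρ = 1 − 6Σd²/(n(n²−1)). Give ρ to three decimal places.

Ranks of variable 1: 2, 1, 4, 3, 5
Ranks of variable 2: 3, 2, 1, 4, 5
d = r₁ − r₂: -1, -1, 3, -1, 0
d²: 1, 1, 9, 1, 0; Σd² = 12
ρ = 1 − 6·12/(5·24) = 1 − 72/120 = 0.400

0.400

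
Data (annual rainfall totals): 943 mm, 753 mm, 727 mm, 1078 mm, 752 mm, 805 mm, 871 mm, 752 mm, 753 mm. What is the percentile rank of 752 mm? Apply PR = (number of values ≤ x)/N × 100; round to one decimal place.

N = 9.
Strictly below 752: 1. Equal to 752: 2.
PR = 3/9 × 100 = 33.3

33.3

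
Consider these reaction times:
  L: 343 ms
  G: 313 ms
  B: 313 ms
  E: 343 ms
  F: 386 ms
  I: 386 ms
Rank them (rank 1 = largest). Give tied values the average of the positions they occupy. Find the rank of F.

Sorted (descending): 386, 386, 343, 343, 313, 313
The 2 values of 386 occupy positions 1–2 → average rank (1+2)/2 = 1.5.
The 2 values of 343 occupy positions 3–4 → average rank (3+4)/2 = 3.5.
The 2 values of 313 occupy positions 5–6 → average rank (5+6)/2 = 5.5.
F has value 386 ms → rank 1.5.

1.5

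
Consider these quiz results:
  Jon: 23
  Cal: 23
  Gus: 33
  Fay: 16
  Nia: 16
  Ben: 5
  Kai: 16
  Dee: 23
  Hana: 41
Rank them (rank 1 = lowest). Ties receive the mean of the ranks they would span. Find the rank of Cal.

6

Sorted (ascending): 5, 16, 16, 16, 23, 23, 23, 33, 41
The 3 values of 16 occupy positions 2–4 → average rank 3.
The 3 values of 23 occupy positions 5–7 → average rank 6.
Cal has value 23 → rank 6.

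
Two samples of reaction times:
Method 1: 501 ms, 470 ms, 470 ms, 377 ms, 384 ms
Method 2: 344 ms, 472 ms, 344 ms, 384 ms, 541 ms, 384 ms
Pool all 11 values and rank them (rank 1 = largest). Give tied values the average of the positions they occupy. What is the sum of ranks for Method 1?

27

Sorted (descending): 541, 501, 472, 470, 470, 384, 384, 384, 377, 344, 344
The 2 values of 470 occupy positions 4–5 → average rank (4+5)/2 = 4.5.
The 3 values of 384 occupy positions 6–8 → average rank 7.
The 2 values of 344 occupy positions 10–11 → average rank (10+11)/2 = 10.5.
Method 1 values → pooled ranks: 501→2, 470→4.5, 470→4.5, 377→9, 384→7
Rank sum = 2 + 4.5 + 4.5 + 9 + 7 = 27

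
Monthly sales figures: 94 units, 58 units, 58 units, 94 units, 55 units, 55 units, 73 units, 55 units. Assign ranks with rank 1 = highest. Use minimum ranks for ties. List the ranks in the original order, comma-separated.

1, 4, 4, 1, 6, 6, 3, 6

Sorted (descending): 94, 94, 73, 58, 58, 55, 55, 55
The 2 values of 94 occupy positions 1–2 → each gets rank 1.
The 2 values of 58 occupy positions 4–5 → each gets rank 4.
The 3 values of 55 occupy positions 6–8 → each gets rank 6.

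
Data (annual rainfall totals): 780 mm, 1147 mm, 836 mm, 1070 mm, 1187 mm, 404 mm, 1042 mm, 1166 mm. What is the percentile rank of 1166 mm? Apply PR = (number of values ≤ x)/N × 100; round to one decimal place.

87.5

N = 8.
Strictly below 1166: 6. Equal to 1166: 1.
PR = 7/8 × 100 = 87.5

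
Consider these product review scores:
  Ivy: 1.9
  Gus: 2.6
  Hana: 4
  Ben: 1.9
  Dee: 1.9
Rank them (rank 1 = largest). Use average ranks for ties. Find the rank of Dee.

Sorted (descending): 4, 2.6, 1.9, 1.9, 1.9
The 3 values of 1.9 occupy positions 3–5 → average rank 4.
Dee has value 1.9 → rank 4.

4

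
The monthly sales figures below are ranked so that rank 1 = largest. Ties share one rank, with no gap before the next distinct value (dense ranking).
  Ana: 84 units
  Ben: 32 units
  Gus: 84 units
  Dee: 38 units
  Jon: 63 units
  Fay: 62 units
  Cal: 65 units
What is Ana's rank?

Sorted (descending): 84, 84, 65, 63, 62, 38, 32
The 2 values of 84 share dense rank 1.
Remaining distinct values take the next consecutive integers.
Ana has value 84 units → rank 1.

1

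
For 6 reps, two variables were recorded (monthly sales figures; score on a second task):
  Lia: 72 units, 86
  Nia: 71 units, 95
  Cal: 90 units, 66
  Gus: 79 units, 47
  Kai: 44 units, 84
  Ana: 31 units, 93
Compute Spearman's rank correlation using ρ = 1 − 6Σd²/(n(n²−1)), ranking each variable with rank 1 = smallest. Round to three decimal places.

-0.657

Ranks of variable 1: 4, 3, 6, 5, 2, 1
Ranks of variable 2: 4, 6, 2, 1, 3, 5
d = r₁ − r₂: 0, -3, 4, 4, -1, -4
d²: 0, 9, 16, 16, 1, 16; Σd² = 58
ρ = 1 − 6·58/(6·35) = 1 − 348/210 = -0.657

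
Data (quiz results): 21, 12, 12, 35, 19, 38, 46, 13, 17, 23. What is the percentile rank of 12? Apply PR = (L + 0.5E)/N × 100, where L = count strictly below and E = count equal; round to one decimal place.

N = 10.
Strictly below 12: 0. Equal to 12: 2.
PR = (0 + 0.5·2)/10 × 100 = 10.0

10.0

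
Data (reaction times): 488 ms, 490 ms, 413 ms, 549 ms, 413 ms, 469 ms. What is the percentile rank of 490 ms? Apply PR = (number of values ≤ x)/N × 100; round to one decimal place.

83.3

N = 6.
Strictly below 490: 4. Equal to 490: 1.
PR = 5/6 × 100 = 83.3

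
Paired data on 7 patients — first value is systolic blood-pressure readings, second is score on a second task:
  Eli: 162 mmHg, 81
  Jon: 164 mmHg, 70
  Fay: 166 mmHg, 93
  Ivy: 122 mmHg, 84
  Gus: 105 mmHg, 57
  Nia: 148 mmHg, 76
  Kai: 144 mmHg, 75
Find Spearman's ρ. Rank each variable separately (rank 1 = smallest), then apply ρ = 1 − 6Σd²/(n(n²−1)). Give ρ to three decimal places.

0.429

Ranks of variable 1: 5, 6, 7, 2, 1, 4, 3
Ranks of variable 2: 5, 2, 7, 6, 1, 4, 3
d = r₁ − r₂: 0, 4, 0, -4, 0, 0, 0
d²: 0, 16, 0, 16, 0, 0, 0; Σd² = 32
ρ = 1 − 6·32/(7·48) = 1 − 192/336 = 0.429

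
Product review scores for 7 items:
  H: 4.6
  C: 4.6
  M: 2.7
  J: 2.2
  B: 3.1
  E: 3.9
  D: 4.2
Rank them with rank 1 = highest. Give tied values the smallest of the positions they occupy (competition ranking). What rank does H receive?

Sorted (descending): 4.6, 4.6, 4.2, 3.9, 3.1, 2.7, 2.2
The 2 values of 4.6 occupy positions 1–2 → each gets rank 1.
H has value 4.6 → rank 1.

1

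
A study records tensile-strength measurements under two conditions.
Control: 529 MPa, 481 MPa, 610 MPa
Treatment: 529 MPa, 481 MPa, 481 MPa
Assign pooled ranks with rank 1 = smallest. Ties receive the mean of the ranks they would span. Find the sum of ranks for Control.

Sorted (ascending): 481, 481, 481, 529, 529, 610
The 3 values of 481 occupy positions 1–3 → average rank 2.
The 2 values of 529 occupy positions 4–5 → average rank (4+5)/2 = 4.5.
Control values → pooled ranks: 529→4.5, 481→2, 610→6
Rank sum = 4.5 + 2 + 6 = 12.5

12.5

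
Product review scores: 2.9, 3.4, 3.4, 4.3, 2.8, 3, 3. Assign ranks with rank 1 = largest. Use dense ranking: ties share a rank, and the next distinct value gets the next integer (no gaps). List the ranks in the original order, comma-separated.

4, 2, 2, 1, 5, 3, 3

Sorted (descending): 4.3, 3.4, 3.4, 3, 3, 2.9, 2.8
The 2 values of 3.4 share dense rank 2.
The 2 values of 3 share dense rank 3.
Remaining distinct values take the next consecutive integers.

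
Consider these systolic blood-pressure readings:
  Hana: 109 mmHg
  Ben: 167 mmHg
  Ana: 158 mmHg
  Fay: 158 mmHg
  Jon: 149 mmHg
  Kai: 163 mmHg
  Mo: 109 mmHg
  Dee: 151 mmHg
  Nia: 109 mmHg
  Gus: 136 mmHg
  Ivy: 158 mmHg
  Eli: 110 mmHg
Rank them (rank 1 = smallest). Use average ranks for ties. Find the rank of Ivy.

9

Sorted (ascending): 109, 109, 109, 110, 136, 149, 151, 158, 158, 158, 163, 167
The 3 values of 109 occupy positions 1–3 → average rank 2.
The 3 values of 158 occupy positions 8–10 → average rank 9.
Ivy has value 158 mmHg → rank 9.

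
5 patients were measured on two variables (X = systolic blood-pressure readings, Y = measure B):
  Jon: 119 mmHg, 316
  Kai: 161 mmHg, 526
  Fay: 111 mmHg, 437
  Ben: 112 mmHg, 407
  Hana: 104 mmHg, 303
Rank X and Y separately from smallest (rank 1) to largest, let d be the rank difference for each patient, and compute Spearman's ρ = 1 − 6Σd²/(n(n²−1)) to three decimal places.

Ranks of variable 1: 4, 5, 2, 3, 1
Ranks of variable 2: 2, 5, 4, 3, 1
d = r₁ − r₂: 2, 0, -2, 0, 0
d²: 4, 0, 4, 0, 0; Σd² = 8
ρ = 1 − 6·8/(5·24) = 1 − 48/120 = 0.600

0.600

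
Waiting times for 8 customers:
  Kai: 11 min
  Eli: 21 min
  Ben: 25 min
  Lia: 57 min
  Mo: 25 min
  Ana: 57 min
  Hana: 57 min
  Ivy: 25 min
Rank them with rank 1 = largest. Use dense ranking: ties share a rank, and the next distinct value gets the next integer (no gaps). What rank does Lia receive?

Sorted (descending): 57, 57, 57, 25, 25, 25, 21, 11
The 3 values of 57 share dense rank 1.
The 3 values of 25 share dense rank 2.
Remaining distinct values take the next consecutive integers.
Lia has value 57 min → rank 1.

1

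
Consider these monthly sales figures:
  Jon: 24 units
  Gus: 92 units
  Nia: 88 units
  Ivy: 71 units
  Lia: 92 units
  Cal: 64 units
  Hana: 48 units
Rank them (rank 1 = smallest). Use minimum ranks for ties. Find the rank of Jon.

1

Sorted (ascending): 24, 48, 64, 71, 88, 92, 92
The 2 values of 92 occupy positions 6–7 → each gets rank 6.
Jon has value 24 units → rank 1.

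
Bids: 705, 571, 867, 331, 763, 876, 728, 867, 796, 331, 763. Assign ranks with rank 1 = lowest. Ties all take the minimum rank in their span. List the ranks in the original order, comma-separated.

4, 3, 9, 1, 6, 11, 5, 9, 8, 1, 6

Sorted (ascending): 331, 331, 571, 705, 728, 763, 763, 796, 867, 867, 876
The 2 values of 331 occupy positions 1–2 → each gets rank 1.
The 2 values of 763 occupy positions 6–7 → each gets rank 6.
The 2 values of 867 occupy positions 9–10 → each gets rank 9.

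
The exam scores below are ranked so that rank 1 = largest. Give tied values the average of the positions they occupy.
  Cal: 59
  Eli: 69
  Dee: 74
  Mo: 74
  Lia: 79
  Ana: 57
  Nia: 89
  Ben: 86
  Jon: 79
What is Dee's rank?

5.5

Sorted (descending): 89, 86, 79, 79, 74, 74, 69, 59, 57
The 2 values of 79 occupy positions 3–4 → average rank (3+4)/2 = 3.5.
The 2 values of 74 occupy positions 5–6 → average rank (5+6)/2 = 5.5.
Dee has value 74 → rank 5.5.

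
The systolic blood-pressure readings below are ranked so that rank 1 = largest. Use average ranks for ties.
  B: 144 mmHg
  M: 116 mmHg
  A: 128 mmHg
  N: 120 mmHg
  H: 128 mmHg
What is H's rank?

Sorted (descending): 144, 128, 128, 120, 116
The 2 values of 128 occupy positions 2–3 → average rank (2+3)/2 = 2.5.
H has value 128 mmHg → rank 2.5.

2.5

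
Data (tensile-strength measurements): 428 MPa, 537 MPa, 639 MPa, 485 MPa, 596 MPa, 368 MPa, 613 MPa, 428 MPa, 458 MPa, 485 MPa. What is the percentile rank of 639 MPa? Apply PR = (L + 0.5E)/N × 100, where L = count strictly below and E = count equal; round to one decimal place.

95.0

N = 10.
Strictly below 639: 9. Equal to 639: 1.
PR = (9 + 0.5·1)/10 × 100 = 95.0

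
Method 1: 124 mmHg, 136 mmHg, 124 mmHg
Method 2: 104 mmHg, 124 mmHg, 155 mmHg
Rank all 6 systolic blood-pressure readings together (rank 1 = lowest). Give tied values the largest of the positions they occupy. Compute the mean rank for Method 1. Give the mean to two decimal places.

4.33

Sorted (ascending): 104, 124, 124, 124, 136, 155
The 3 values of 124 occupy positions 2–4 → each gets rank 4.
Method 1 values → pooled ranks: 124→4, 136→5, 124→4
Mean rank = (4 + 5 + 4) / 3 = 4.33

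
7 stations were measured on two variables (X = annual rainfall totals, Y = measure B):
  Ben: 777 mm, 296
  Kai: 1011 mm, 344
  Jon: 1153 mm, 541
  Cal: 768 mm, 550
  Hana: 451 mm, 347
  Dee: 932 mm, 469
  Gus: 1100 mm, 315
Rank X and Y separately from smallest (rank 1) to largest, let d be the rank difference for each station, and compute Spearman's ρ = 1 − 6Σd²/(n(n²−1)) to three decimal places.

-0.071

Ranks of variable 1: 3, 5, 7, 2, 1, 4, 6
Ranks of variable 2: 1, 3, 6, 7, 4, 5, 2
d = r₁ − r₂: 2, 2, 1, -5, -3, -1, 4
d²: 4, 4, 1, 25, 9, 1, 16; Σd² = 60
ρ = 1 − 6·60/(7·48) = 1 − 360/336 = -0.071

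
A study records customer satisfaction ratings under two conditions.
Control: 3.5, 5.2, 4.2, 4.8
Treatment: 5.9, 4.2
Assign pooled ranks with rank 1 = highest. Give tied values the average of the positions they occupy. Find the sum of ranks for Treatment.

Sorted (descending): 5.9, 5.2, 4.8, 4.2, 4.2, 3.5
The 2 values of 4.2 occupy positions 4–5 → average rank (4+5)/2 = 4.5.
Treatment values → pooled ranks: 5.9→1, 4.2→4.5
Rank sum = 1 + 4.5 = 5.5

5.5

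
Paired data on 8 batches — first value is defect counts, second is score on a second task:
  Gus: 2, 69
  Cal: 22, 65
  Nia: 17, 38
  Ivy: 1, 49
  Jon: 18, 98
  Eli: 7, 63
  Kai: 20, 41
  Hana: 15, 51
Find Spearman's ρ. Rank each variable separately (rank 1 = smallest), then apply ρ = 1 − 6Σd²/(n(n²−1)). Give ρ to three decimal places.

0.024

Ranks of variable 1: 2, 8, 5, 1, 6, 3, 7, 4
Ranks of variable 2: 7, 6, 1, 3, 8, 5, 2, 4
d = r₁ − r₂: -5, 2, 4, -2, -2, -2, 5, 0
d²: 25, 4, 16, 4, 4, 4, 25, 0; Σd² = 82
ρ = 1 − 6·82/(8·63) = 1 − 492/504 = 0.024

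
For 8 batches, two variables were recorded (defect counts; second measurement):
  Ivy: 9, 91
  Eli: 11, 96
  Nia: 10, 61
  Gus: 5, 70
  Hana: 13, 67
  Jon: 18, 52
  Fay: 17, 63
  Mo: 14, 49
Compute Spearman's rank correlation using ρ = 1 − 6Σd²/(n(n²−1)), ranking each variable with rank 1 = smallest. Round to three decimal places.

-0.619

Ranks of variable 1: 2, 4, 3, 1, 5, 8, 7, 6
Ranks of variable 2: 7, 8, 3, 6, 5, 2, 4, 1
d = r₁ − r₂: -5, -4, 0, -5, 0, 6, 3, 5
d²: 25, 16, 0, 25, 0, 36, 9, 25; Σd² = 136
ρ = 1 − 6·136/(8·63) = 1 − 816/504 = -0.619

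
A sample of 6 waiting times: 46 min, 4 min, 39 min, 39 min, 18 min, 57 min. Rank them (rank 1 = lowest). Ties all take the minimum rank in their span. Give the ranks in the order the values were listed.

Sorted (ascending): 4, 18, 39, 39, 46, 57
The 2 values of 39 occupy positions 3–4 → each gets rank 3.

5, 1, 3, 3, 2, 6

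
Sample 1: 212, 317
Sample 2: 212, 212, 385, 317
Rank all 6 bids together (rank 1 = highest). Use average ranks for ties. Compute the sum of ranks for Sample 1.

7.5

Sorted (descending): 385, 317, 317, 212, 212, 212
The 2 values of 317 occupy positions 2–3 → average rank (2+3)/2 = 2.5.
The 3 values of 212 occupy positions 4–6 → average rank 5.
Sample 1 values → pooled ranks: 212→5, 317→2.5
Rank sum = 5 + 2.5 = 7.5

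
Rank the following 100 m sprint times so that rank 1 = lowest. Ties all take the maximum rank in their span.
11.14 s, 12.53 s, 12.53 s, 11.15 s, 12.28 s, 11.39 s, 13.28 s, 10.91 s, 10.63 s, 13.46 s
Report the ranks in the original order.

Sorted (ascending): 10.63, 10.91, 11.14, 11.15, 11.39, 12.28, 12.53, 12.53, 13.28, 13.46
The 2 values of 12.53 occupy positions 7–8 → each gets rank 8.

3, 8, 8, 4, 6, 5, 9, 2, 1, 10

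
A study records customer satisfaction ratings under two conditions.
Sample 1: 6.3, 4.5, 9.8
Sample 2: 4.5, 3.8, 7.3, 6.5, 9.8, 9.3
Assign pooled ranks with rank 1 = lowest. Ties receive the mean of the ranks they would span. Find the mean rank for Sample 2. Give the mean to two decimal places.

5.00

Sorted (ascending): 3.8, 4.5, 4.5, 6.3, 6.5, 7.3, 9.3, 9.8, 9.8
The 2 values of 4.5 occupy positions 2–3 → average rank (2+3)/2 = 2.5.
The 2 values of 9.8 occupy positions 8–9 → average rank (8+9)/2 = 8.5.
Sample 2 values → pooled ranks: 4.5→2.5, 3.8→1, 7.3→6, 6.5→5, 9.8→8.5, 9.3→7
Mean rank = (2.5 + 1 + 6 + 5 + 8.5 + 7) / 6 = 5.00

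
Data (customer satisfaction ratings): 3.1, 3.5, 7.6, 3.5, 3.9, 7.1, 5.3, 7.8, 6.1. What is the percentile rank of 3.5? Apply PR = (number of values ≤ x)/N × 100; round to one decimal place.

N = 9.
Strictly below 3.5: 1. Equal to 3.5: 2.
PR = 3/9 × 100 = 33.3

33.3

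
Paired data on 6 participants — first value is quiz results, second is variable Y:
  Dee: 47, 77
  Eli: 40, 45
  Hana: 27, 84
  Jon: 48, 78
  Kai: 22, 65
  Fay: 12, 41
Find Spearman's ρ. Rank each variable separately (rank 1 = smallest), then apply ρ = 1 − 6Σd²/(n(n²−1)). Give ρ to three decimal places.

Ranks of variable 1: 5, 4, 3, 6, 2, 1
Ranks of variable 2: 4, 2, 6, 5, 3, 1
d = r₁ − r₂: 1, 2, -3, 1, -1, 0
d²: 1, 4, 9, 1, 1, 0; Σd² = 16
ρ = 1 − 6·16/(6·35) = 1 − 96/210 = 0.543

0.543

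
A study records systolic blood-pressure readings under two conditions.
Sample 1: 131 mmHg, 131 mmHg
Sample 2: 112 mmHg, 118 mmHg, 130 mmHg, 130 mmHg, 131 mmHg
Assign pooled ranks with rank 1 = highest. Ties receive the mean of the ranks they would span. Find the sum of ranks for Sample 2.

24

Sorted (descending): 131, 131, 131, 130, 130, 118, 112
The 3 values of 131 occupy positions 1–3 → average rank 2.
The 2 values of 130 occupy positions 4–5 → average rank (4+5)/2 = 4.5.
Sample 2 values → pooled ranks: 112→7, 118→6, 130→4.5, 130→4.5, 131→2
Rank sum = 7 + 6 + 4.5 + 4.5 + 2 = 24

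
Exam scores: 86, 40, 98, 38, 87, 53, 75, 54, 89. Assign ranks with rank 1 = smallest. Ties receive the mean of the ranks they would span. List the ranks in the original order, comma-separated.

6, 2, 9, 1, 7, 3, 5, 4, 8

Sorted (ascending): 38, 40, 53, 54, 75, 86, 87, 89, 98
No ties — each value takes its position as its rank.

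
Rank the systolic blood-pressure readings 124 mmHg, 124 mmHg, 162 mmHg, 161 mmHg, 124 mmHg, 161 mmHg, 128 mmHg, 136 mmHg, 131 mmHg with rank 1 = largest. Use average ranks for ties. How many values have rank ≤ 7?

6

Sorted (descending): 162, 161, 161, 136, 131, 128, 124, 124, 124
The 2 values of 161 occupy positions 2–3 → average rank (2+3)/2 = 2.5.
The 3 values of 124 occupy positions 7–9 → average rank 8.
Ranks ≤ 7: {1, 2.5, 2.5, 4, 5, 6} → 6 values.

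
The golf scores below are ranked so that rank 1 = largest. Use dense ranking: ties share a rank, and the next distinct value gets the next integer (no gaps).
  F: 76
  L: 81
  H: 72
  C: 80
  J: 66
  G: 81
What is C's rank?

Sorted (descending): 81, 81, 80, 76, 72, 66
The 2 values of 81 share dense rank 1.
Remaining distinct values take the next consecutive integers.
C has value 80 → rank 2.

2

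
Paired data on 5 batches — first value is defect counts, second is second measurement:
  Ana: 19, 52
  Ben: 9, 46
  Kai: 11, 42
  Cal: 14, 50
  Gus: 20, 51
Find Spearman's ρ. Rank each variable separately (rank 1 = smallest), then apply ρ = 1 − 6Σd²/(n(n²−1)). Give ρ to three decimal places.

Ranks of variable 1: 4, 1, 2, 3, 5
Ranks of variable 2: 5, 2, 1, 3, 4
d = r₁ − r₂: -1, -1, 1, 0, 1
d²: 1, 1, 1, 0, 1; Σd² = 4
ρ = 1 − 6·4/(5·24) = 1 − 24/120 = 0.800

0.800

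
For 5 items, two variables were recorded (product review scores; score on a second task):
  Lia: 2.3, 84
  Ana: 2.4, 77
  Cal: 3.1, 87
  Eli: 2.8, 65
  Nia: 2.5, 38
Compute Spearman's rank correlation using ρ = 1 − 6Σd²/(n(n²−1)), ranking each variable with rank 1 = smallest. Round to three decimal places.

Ranks of variable 1: 1, 2, 5, 4, 3
Ranks of variable 2: 4, 3, 5, 2, 1
d = r₁ − r₂: -3, -1, 0, 2, 2
d²: 9, 1, 0, 4, 4; Σd² = 18
ρ = 1 − 6·18/(5·24) = 1 − 108/120 = 0.100

0.100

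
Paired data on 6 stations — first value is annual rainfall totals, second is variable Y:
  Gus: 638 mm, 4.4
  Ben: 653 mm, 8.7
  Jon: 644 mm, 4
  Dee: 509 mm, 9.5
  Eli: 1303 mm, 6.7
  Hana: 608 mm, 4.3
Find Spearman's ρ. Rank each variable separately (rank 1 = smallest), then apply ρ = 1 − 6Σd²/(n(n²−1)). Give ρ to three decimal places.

-0.086

Ranks of variable 1: 3, 5, 4, 1, 6, 2
Ranks of variable 2: 3, 5, 1, 6, 4, 2
d = r₁ − r₂: 0, 0, 3, -5, 2, 0
d²: 0, 0, 9, 25, 4, 0; Σd² = 38
ρ = 1 − 6·38/(6·35) = 1 − 228/210 = -0.086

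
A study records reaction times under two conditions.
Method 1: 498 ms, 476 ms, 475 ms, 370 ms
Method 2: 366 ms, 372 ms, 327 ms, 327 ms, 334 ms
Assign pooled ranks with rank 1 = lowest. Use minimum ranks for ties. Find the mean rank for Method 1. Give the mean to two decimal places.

Sorted (ascending): 327, 327, 334, 366, 370, 372, 475, 476, 498
The 2 values of 327 occupy positions 1–2 → each gets rank 1.
Method 1 values → pooled ranks: 498→9, 476→8, 475→7, 370→5
Mean rank = (9 + 8 + 7 + 5) / 4 = 7.25

7.25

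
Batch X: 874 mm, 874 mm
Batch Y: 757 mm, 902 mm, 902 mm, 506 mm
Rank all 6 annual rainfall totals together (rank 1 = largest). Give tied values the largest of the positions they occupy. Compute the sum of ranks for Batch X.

Sorted (descending): 902, 902, 874, 874, 757, 506
The 2 values of 902 occupy positions 1–2 → each gets rank 2.
The 2 values of 874 occupy positions 3–4 → each gets rank 4.
Batch X values → pooled ranks: 874→4, 874→4
Rank sum = 4 + 4 = 8

8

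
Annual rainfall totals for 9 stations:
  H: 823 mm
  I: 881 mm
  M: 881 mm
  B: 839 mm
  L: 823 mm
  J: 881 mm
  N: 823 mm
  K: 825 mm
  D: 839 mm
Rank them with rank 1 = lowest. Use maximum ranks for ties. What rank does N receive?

3

Sorted (ascending): 823, 823, 823, 825, 839, 839, 881, 881, 881
The 3 values of 823 occupy positions 1–3 → each gets rank 3.
The 2 values of 839 occupy positions 5–6 → each gets rank 6.
The 3 values of 881 occupy positions 7–9 → each gets rank 9.
N has value 823 mm → rank 3.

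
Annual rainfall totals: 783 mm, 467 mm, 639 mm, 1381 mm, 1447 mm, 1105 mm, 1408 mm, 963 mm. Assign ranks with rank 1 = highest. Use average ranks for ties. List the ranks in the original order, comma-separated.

Sorted (descending): 1447, 1408, 1381, 1105, 963, 783, 639, 467
No ties — each value takes its position as its rank.

6, 8, 7, 3, 1, 4, 2, 5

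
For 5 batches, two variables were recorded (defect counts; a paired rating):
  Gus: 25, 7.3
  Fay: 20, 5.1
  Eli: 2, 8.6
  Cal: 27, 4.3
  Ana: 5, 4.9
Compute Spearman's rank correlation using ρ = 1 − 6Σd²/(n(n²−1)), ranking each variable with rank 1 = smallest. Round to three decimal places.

Ranks of variable 1: 4, 3, 1, 5, 2
Ranks of variable 2: 4, 3, 5, 1, 2
d = r₁ − r₂: 0, 0, -4, 4, 0
d²: 0, 0, 16, 16, 0; Σd² = 32
ρ = 1 − 6·32/(5·24) = 1 − 192/120 = -0.600

-0.600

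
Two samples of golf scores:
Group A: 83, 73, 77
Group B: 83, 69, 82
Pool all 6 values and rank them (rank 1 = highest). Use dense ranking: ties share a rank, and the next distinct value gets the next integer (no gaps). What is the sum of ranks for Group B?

8

Sorted (descending): 83, 83, 82, 77, 73, 69
The 2 values of 83 share dense rank 1.
Remaining distinct values take the next consecutive integers.
Group B values → pooled ranks: 83→1, 69→5, 82→2
Rank sum = 1 + 5 + 2 = 8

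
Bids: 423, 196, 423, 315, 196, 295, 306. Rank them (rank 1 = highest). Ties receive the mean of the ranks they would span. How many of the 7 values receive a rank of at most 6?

5

Sorted (descending): 423, 423, 315, 306, 295, 196, 196
The 2 values of 423 occupy positions 1–2 → average rank (1+2)/2 = 1.5.
The 2 values of 196 occupy positions 6–7 → average rank (6+7)/2 = 6.5.
Ranks ≤ 6: {1.5, 1.5, 3, 4, 5} → 5 values.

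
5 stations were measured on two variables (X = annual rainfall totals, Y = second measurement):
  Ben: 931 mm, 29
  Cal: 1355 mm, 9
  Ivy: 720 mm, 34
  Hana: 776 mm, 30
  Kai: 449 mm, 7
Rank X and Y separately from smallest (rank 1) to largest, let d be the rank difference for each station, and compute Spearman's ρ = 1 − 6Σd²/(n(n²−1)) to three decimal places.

0.000

Ranks of variable 1: 4, 5, 2, 3, 1
Ranks of variable 2: 3, 2, 5, 4, 1
d = r₁ − r₂: 1, 3, -3, -1, 0
d²: 1, 9, 9, 1, 0; Σd² = 20
ρ = 1 − 6·20/(5·24) = 1 − 120/120 = 0.000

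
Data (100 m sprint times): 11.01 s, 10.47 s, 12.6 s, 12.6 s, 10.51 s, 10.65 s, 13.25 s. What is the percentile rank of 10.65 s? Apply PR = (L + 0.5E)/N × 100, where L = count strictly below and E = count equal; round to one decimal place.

N = 7.
Strictly below 10.65: 2. Equal to 10.65: 1.
PR = (2 + 0.5·1)/7 × 100 = 35.7

35.7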